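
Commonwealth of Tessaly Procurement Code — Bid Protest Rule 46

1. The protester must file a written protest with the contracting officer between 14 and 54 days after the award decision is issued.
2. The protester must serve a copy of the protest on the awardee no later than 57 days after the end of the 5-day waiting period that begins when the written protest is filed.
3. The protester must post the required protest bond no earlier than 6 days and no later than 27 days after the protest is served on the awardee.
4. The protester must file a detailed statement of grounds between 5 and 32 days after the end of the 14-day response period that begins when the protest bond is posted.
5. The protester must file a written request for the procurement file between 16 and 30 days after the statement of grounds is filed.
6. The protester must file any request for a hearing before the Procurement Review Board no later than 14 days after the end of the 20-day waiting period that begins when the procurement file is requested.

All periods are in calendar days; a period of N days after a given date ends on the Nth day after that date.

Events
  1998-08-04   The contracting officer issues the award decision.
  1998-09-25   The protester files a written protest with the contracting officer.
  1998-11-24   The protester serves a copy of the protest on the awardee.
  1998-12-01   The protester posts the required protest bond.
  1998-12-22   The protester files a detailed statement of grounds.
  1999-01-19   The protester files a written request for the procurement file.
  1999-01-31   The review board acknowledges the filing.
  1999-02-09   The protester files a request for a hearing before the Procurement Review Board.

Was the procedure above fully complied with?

Step 1 — 14 and 54 days from 1998-08-04 (when the award decision is issued) are 1998-08-18 and 1998-09-27 respectively; done 1998-09-25, which is between those dates.
Step 2 — counting 57 days from 1998-09-30 (end of the 5-day waiting period, which began when the written protest is filed on 1998-09-25) gives a deadline of 1998-11-26; completed 1998-11-24, before the deadline.
Step 3 — 6 and 27 days from 1998-11-24 (when the protest is served on the awardee) are 1998-11-30 and 1998-12-21 respectively; done 1998-12-01 — within the window.
Step 4 — 5 and 32 days from 1998-12-15 (end of the 14-day response period, which began when the protest bond is posted on 1998-12-01) are 1998-12-20 and 1999-01-16 respectively; 1998-12-22 falls inside that range.
Step 5 — 16 and 30 days from 1998-12-22 (when the statement of grounds is filed) are 1999-01-07 and 1999-01-21 respectively; done 1999-01-19, which is between those dates.
Step 6 — counting 14 days from 1999-02-08 (end of the 20-day waiting period, which began when the procurement file is requested on 1999-01-19) gives a deadline of 1999-02-22; 1999-02-09 is within that limit.

Yes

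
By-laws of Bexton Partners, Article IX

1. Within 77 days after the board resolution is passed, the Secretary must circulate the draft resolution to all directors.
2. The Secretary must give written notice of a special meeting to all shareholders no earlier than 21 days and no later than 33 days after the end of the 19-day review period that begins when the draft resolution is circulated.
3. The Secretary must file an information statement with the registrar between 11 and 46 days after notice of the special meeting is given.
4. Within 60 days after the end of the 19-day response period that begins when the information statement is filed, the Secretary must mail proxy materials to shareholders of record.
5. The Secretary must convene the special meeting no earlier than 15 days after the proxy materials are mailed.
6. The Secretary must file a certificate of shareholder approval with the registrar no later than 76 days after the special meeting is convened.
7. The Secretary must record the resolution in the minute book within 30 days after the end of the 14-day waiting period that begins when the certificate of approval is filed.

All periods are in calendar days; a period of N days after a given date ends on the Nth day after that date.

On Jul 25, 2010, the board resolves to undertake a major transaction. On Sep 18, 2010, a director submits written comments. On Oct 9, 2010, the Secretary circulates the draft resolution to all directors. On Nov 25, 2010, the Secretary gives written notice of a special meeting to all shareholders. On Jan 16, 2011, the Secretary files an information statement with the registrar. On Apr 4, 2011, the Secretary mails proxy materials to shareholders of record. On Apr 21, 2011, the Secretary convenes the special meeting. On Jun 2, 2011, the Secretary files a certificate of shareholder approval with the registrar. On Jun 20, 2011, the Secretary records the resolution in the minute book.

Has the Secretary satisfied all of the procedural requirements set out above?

Step 1 — counting 77 days from Jul 25, 2010 (when the board resolution is passed) gives a deadline of Oct 10, 2010; Oct 9, 2010 is within that limit.
Step 2 — 21 and 33 days from Oct 28, 2010 (end of the 19-day review period, which began when the draft resolution is circulated on Oct 9, 2010) are Nov 18, 2010 and Nov 30, 2010 respectively; Nov 25, 2010 falls inside that range.
Step 3 — 11 and 46 days from Nov 25, 2010 (when notice of the special meeting is given) are Dec 6, 2010 and Jan 10, 2011 respectively; done Jan 16, 2011 — 6 days after the window closed.
No need to go further; step 3 was not satisfied.

No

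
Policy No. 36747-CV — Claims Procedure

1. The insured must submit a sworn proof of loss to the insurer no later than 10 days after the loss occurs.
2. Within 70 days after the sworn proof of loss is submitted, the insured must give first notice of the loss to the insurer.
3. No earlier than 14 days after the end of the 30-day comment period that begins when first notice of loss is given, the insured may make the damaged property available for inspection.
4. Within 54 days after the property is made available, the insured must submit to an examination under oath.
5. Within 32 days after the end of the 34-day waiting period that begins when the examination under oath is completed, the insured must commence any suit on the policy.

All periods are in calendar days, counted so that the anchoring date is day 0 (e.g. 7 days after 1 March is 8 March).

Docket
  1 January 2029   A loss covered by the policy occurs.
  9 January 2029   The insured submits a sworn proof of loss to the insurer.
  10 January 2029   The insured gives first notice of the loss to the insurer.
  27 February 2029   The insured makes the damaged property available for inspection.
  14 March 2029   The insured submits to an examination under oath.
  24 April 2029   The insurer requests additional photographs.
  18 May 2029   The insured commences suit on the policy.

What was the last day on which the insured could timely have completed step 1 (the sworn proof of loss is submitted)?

11 January 2029

Step 1 runs from 1 January 2029, when the loss occurs. 10 days after 1 January 2029 is 11 January 2029.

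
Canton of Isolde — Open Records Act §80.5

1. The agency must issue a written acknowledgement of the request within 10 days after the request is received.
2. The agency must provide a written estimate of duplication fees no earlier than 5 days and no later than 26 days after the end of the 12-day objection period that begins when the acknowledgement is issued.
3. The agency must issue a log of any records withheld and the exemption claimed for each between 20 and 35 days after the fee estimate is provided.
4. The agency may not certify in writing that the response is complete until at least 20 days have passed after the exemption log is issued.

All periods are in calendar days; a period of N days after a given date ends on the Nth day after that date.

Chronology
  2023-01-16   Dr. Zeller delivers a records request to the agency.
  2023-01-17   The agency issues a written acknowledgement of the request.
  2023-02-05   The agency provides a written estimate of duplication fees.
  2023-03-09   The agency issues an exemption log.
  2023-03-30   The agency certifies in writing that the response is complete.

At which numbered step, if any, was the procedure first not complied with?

Step 1 — counting 10 days from 2023-01-16 (when the request is received) gives a deadline of 2023-01-26; 2023-01-17 is within that limit.
Step 2 — 5 and 26 days from 2023-01-29 (end of the 12-day objection period, which began when the acknowledgement is issued on 2023-01-17) are 2023-02-03 and 2023-02-24 respectively; done 2023-02-05 — within the window.
Step 3 — 20 and 35 days from 2023-02-05 (when the fee estimate is provided) are 2023-02-25 and 2023-03-12 respectively; done 2023-03-09, which is between those dates.
Step 4 — must wait 20 days from 2023-03-09 (when the exemption log is issued), so not before 2023-03-29; done 2023-03-30 — permitted.

None — every step was satisfied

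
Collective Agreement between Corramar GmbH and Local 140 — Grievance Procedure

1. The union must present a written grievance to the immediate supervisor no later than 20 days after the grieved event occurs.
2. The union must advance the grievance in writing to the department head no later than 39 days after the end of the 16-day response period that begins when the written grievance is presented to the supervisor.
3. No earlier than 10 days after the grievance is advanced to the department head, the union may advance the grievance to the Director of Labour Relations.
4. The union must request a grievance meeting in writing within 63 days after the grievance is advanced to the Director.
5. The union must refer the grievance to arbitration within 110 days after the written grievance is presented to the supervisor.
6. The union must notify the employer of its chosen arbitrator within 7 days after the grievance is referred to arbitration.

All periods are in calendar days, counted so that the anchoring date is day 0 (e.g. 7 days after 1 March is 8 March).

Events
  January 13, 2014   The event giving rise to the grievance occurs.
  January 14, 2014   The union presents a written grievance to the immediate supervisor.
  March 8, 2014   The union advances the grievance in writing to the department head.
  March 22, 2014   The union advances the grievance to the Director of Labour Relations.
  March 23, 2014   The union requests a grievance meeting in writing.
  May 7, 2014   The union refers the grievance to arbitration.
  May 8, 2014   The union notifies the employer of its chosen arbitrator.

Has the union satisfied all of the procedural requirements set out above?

No

(1) due by January 13, 2014 + 20 days = February 2, 2014; done January 14, 2014 — timely.
(2) due by January 30, 2014 + 39 days = March 10, 2014; done March 8, 2014 — timely.
(3) permitted from March 8, 2014 + 10 days = March 18, 2014 onward; done March 22, 2014 — permitted.
(4) due by March 22, 2014 + 63 days = May 24, 2014; March 23, 2014 is within that limit.
(5) due by January 14, 2014 + 110 days = May 4, 2014; May 7, 2014 misses that deadline by 3 days.
The analysis stops there.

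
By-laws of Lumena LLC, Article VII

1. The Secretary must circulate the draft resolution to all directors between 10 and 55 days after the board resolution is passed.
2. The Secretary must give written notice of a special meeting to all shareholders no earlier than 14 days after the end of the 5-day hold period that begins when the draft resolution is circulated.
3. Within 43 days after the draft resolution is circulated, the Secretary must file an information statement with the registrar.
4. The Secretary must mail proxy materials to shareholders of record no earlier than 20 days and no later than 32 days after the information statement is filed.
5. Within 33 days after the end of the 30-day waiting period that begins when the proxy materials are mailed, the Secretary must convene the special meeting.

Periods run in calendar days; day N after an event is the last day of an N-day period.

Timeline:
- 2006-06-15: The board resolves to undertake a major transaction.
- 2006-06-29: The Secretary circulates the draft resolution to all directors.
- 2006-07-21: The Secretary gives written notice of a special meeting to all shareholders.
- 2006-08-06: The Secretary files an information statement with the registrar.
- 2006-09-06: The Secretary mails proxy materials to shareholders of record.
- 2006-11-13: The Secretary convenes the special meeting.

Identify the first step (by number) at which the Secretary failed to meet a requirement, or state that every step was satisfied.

Step 1 — 10 and 55 days from 2006-06-15 (when the board resolution is passed) are 2006-06-25 and 2006-08-09 respectively; done 2006-06-29 — within the window.
Step 2 — must wait 14 days from 2006-07-04 (end of the 5-day hold period, which began when the draft resolution is circulated on 2006-06-29), so not before 2006-07-18; 2006-07-21 is on or after that date.
Step 3 — counting 43 days from 2006-06-29 (when the draft resolution is circulated) gives a deadline of 2006-08-11; done 2006-08-06 — timely.
Step 4 — 20 and 32 days from 2006-08-06 (when the information statement is filed) are 2006-08-26 and 2006-09-07 respectively; done 2006-09-06 — within the window.
Step 5 — counting 33 days from 2006-10-06 (end of the 30-day waiting period, which began when the proxy materials are mailed on 2006-09-06) gives a deadline of 2006-11-08; not done until 2006-11-13, 5 days after the deadline.
The procedure was therefore not followed at step 5.

Step 5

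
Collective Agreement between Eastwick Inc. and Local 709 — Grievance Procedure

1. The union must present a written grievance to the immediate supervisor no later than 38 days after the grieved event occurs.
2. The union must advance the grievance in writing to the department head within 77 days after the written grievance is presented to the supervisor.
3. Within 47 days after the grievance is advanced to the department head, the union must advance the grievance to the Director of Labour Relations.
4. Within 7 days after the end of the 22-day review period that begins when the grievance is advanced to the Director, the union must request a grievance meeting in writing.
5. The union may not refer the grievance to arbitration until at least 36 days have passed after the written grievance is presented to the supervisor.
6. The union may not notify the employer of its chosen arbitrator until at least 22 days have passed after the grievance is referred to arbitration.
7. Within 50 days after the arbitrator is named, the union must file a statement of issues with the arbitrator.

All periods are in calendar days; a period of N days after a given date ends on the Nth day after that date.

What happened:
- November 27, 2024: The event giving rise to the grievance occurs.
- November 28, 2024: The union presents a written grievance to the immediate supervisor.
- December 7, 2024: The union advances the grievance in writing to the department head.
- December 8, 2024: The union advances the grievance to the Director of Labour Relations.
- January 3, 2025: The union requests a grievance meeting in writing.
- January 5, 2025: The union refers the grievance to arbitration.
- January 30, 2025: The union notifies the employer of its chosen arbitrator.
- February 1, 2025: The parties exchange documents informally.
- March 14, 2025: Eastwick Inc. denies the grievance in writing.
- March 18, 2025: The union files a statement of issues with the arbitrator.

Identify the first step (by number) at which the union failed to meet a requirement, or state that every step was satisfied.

None — every step was satisfied

(1) due by November 27, 2024 + 38 days = January 4, 2025; done November 28, 2024 — timely.
(2) due by November 28, 2024 + 77 days = February 13, 2025; completed December 7, 2024, before the deadline.
(3) due by December 7, 2024 + 47 days = January 23, 2025; done December 8, 2024 — timely.
(4) due by December 30, 2024 + 7 days = January 6, 2025; done January 3, 2025 — timely.
(5) permitted from November 28, 2024 + 36 days = January 3, 2025 onward; done January 5, 2025 — permitted.
(6) permitted from January 5, 2025 + 22 days = January 27, 2025 onward; done January 30, 2025 — permitted.
(7) due by January 30, 2025 + 50 days = March 21, 2025; March 18, 2025 is within that limit.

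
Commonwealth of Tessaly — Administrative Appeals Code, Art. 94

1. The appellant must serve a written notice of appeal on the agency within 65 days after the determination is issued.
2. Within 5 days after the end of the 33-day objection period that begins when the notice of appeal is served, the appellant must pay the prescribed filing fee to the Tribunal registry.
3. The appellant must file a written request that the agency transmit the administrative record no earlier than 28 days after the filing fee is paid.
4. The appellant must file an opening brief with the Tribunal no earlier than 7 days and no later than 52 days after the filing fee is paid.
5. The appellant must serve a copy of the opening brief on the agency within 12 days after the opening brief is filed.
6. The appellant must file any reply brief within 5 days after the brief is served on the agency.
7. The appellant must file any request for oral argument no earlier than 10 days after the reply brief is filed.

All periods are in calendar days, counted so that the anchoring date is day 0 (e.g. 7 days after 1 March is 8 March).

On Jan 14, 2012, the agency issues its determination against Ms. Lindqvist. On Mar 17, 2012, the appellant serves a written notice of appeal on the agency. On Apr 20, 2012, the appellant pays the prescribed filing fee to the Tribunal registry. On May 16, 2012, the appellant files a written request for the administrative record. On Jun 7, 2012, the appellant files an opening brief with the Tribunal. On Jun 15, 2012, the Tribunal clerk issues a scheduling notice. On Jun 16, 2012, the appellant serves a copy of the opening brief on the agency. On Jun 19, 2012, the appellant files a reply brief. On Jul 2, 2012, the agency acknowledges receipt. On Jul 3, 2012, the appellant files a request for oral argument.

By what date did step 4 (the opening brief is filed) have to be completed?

Jun 11, 2012

Step 4 runs from Apr 20, 2012, when the filing fee is paid. The window is 7–52 days after Apr 20, 2012; it closes on Jun 11, 2012.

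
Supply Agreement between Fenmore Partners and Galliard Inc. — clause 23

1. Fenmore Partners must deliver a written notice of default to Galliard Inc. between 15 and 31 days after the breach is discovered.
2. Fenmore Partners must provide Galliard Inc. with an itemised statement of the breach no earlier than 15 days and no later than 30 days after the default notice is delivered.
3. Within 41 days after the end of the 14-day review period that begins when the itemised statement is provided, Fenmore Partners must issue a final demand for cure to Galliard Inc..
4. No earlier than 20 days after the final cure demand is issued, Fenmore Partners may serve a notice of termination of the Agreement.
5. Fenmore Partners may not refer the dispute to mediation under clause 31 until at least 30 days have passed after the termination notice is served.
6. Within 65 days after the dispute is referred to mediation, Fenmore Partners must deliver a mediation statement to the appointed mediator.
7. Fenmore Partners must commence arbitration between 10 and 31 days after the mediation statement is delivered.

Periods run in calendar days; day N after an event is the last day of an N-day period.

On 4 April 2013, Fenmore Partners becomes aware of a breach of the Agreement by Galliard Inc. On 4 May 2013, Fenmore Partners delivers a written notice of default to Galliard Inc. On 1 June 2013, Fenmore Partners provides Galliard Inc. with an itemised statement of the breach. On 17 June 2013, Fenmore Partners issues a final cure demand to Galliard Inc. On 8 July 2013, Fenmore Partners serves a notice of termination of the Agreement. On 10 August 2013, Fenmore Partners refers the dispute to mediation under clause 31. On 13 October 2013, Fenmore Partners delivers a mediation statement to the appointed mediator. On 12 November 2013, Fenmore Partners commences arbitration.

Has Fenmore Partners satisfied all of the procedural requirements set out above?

Step 1: the window is 15–31 days after 4 April 2013 (when the breach is discovered), so 19 April 2013 through 5 May 2013; done 4 May 2013, which is between those dates.
Step 2: the window is 15–30 days after 4 May 2013 (when the default notice is delivered), so 19 May 2013 through 3 June 2013; done 1 June 2013, which is between those dates.
Step 3: 41 days after 15 June 2013 (end of the 14-day review period, which began when the itemised statement is provided on 1 June 2013) is 26 July 2013; done 17 June 2013 — timely.
Step 4: the earliest permitted date is 20 days after 17 June 2013 (when the final cure demand is issued), i.e. 7 July 2013; done 8 July 2013 — permitted.
Step 5: the earliest permitted date is 30 days after 8 July 2013 (when the termination notice is served), i.e. 7 August 2013; 10 August 2013 is on or after that date.
Step 6: 65 days after 10 August 2013 (when the dispute is referred to mediation) is 14 October 2013; completed 13 October 2013, before the deadline.
Step 7: the window is 10–31 days after 13 October 2013 (when the mediation statement is delivered), so 23 October 2013 through 13 November 2013; 12 November 2013 falls inside that range.

Yes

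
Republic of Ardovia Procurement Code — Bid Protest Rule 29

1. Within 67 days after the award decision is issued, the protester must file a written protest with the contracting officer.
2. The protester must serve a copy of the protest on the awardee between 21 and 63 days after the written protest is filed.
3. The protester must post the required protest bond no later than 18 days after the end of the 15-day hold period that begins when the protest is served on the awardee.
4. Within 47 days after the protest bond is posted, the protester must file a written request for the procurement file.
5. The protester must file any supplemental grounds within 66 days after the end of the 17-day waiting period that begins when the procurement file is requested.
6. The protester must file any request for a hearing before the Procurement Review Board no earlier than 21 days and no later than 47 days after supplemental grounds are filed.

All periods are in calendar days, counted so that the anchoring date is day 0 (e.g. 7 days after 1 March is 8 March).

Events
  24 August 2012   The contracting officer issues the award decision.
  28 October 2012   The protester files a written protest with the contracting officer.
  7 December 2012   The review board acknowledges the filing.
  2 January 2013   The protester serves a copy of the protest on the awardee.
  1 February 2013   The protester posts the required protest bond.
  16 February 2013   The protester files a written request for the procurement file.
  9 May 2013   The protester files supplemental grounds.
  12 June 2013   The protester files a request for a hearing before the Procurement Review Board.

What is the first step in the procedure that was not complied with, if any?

Step 2

(1) due by 24 August 2012 + 67 days = 30 October 2012; done 28 October 2012 — timely.
(2) the permitted window runs from 28 October 2012 + 21 = 18 November 2012 to 28 October 2012 + 63 = 30 December 2012; done 2 January 2013 — 3 days after the window closed.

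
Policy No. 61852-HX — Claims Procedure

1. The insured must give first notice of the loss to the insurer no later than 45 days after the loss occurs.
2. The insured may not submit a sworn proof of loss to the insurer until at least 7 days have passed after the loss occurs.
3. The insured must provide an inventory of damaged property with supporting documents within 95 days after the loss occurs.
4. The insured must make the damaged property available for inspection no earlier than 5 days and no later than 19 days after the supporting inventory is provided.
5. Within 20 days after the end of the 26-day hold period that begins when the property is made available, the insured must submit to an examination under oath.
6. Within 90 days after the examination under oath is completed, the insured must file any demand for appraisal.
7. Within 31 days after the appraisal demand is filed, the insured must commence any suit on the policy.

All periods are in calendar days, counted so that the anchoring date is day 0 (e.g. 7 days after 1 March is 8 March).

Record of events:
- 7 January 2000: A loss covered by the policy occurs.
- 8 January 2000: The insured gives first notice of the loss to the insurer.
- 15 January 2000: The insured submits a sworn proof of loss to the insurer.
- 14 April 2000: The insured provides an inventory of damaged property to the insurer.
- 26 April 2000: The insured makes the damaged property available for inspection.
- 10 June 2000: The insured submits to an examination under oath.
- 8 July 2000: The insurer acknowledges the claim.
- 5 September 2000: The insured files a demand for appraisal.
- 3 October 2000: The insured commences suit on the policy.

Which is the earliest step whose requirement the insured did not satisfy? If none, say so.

Step 3

(1) due by 7 January 2000 + 45 days = 21 February 2000; 8 January 2000 is within that limit.
(2) permitted from 7 January 2000 + 7 days = 14 January 2000 onward; done 15 January 2000 — permitted.
(3) due by 7 January 2000 + 95 days = 11 April 2000; done 14 April 2000 — 3 days late.
Later steps need not be reached.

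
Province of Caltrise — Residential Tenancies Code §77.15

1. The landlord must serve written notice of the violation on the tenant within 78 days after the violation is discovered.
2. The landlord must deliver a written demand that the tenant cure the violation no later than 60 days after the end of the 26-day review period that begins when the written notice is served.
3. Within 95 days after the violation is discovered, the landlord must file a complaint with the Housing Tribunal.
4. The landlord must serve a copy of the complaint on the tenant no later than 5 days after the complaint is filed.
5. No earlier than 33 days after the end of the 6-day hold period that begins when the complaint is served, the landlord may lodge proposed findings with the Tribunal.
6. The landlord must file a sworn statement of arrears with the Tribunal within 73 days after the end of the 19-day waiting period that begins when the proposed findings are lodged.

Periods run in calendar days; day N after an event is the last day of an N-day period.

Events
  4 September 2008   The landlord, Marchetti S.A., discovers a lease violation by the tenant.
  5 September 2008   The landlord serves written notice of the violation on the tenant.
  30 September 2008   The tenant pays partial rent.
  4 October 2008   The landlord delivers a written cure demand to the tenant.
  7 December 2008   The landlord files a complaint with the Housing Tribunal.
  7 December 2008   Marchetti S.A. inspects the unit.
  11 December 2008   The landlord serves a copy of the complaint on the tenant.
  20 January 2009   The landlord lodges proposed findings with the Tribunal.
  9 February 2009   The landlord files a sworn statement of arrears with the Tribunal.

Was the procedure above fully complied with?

Yes

Step 1: 78 days after 4 September 2008 (when the violation is discovered) is 21 November 2008; completed 5 September 2008, before the deadline.
Step 2: 60 days after 1 October 2008 (end of the 26-day review period, which began when the written notice is served on 5 September 2008) is 30 November 2008; completed 4 October 2008, before the deadline.
Step 3: 95 days after 4 September 2008 (when the violation is discovered) is 8 December 2008; done 7 December 2008 — timely.
Step 4: 5 days after 7 December 2008 (when the complaint is filed) is 12 December 2008; 11 December 2008 is within that limit.
Step 5: the earliest permitted date is 33 days after 17 December 2008 (end of the 6-day hold period, which began when the complaint is served on 11 December 2008), i.e. 19 January 2009; done 20 January 2009, after the minimum wait.
Step 6: 73 days after 8 February 2009 (end of the 19-day waiting period, which began when the proposed findings are lodged on 20 January 2009) is 22 April 2009; 9 February 2009 is within that limit.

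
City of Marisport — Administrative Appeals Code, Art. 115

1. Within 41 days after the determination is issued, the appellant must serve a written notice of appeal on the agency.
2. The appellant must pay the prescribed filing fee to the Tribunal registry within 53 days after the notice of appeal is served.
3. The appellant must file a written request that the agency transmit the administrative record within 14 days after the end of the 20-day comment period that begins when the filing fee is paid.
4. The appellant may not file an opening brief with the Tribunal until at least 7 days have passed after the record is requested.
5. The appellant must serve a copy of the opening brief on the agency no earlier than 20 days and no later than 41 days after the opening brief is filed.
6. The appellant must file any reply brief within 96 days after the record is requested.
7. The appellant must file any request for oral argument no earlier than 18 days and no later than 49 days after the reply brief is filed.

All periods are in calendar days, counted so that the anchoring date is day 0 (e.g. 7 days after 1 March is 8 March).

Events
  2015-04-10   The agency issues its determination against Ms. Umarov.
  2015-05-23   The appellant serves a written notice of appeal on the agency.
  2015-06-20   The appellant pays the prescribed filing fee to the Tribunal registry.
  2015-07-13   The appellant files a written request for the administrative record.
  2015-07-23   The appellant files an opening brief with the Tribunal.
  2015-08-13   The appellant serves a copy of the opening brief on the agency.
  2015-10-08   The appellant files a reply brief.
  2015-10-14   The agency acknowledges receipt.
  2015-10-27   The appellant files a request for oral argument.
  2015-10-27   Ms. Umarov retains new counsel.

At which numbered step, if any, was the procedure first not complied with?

Step 1

Step 1: 41 days after 2015-04-10 (when the determination is issued) is 2015-05-21; 2015-05-23 misses that deadline by 2 days.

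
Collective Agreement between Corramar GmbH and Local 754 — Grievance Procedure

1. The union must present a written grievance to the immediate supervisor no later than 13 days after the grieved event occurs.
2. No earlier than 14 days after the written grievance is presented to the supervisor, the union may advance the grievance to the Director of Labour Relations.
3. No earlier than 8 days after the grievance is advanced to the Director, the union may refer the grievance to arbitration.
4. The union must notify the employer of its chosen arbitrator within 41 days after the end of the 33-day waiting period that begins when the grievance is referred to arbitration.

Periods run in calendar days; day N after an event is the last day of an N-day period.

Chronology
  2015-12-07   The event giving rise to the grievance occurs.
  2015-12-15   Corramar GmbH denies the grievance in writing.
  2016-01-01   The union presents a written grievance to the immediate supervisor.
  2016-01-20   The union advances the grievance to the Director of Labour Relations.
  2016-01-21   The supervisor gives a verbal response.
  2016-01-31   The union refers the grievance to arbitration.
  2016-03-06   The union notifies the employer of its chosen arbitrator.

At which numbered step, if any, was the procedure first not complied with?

Step 1 — counting 13 days from 2015-12-07 (when the grieved event occurs) gives a deadline of 2015-12-20; 2016-01-01 misses that deadline by 12 days.

Step 1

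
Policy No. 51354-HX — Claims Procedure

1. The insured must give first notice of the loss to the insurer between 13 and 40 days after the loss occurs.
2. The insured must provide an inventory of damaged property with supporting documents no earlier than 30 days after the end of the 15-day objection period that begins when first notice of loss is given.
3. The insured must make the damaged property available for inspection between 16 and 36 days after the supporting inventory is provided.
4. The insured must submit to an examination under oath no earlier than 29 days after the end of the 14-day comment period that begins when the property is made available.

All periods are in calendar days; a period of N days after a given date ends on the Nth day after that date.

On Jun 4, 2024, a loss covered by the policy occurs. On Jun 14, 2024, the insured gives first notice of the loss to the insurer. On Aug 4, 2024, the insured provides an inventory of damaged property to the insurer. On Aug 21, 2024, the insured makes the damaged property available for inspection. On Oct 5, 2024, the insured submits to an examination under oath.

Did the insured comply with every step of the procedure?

No

Step 1 — 13 and 40 days from Jun 4, 2024 (when the loss occurs) are Jun 17, 2024 and Jul 14, 2024 respectively; Jun 14, 2024 is 3 days too early.
The procedure was therefore not followed at step 1.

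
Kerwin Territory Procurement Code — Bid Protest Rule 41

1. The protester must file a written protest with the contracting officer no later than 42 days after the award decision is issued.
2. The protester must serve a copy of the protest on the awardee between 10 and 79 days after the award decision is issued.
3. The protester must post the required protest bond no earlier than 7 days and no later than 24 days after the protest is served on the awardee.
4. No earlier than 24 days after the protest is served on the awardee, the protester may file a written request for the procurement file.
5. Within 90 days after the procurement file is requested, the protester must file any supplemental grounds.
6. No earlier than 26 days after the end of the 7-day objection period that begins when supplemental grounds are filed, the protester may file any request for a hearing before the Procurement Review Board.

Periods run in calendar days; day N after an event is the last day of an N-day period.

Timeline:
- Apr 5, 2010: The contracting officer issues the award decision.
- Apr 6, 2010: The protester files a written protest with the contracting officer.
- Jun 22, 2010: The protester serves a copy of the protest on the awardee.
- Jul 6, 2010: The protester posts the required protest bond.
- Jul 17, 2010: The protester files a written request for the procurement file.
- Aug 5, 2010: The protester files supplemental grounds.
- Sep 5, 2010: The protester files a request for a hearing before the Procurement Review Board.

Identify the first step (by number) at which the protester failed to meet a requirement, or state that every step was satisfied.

Step 6

Step 1 — counting 42 days from Apr 5, 2010 (when the award decision is issued) gives a deadline of May 17, 2010; Apr 6, 2010 is within that limit.
Step 2 — 10 and 79 days from Apr 5, 2010 (when the award decision is issued) are Apr 15, 2010 and Jun 23, 2010 respectively; done Jun 22, 2010 — within the window.
Step 3 — 7 and 24 days from Jun 22, 2010 (when the protest is served on the awardee) are Jun 29, 2010 and Jul 16, 2010 respectively; done Jul 6, 2010 — within the window.
Step 4 — must wait 24 days from Jun 22, 2010 (when the protest is served on the awardee), so not before Jul 16, 2010; Jul 17, 2010 is on or after that date.
Step 5 — counting 90 days from Jul 17, 2010 (when the procurement file is requested) gives a deadline of Oct 15, 2010; Aug 5, 2010 is within that limit.
Step 6 — must wait 26 days from Aug 12, 2010 (end of the 7-day objection period, which began when supplemental grounds are filed on Aug 5, 2010), so not before Sep 7, 2010; done Sep 5, 2010 — 2 days too early.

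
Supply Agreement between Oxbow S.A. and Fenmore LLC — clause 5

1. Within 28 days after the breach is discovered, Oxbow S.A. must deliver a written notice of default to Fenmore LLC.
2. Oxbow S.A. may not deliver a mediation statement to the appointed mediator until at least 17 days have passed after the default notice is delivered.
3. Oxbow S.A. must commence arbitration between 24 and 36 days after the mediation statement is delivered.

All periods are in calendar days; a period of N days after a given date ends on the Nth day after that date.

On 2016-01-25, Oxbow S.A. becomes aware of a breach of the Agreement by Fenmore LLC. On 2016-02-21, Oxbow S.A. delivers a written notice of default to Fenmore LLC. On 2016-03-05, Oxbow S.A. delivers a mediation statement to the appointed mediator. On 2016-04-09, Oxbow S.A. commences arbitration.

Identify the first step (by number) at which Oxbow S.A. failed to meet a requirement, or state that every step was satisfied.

(1) due by 2016-01-25 + 28 days = 2016-02-22; completed 2016-02-21, before the deadline.
(2) permitted from 2016-02-21 + 17 days = 2016-03-09 onward; 2016-03-05 is 4 days before the earliest permitted date.
The procedure was therefore not followed at step 2.

Step 2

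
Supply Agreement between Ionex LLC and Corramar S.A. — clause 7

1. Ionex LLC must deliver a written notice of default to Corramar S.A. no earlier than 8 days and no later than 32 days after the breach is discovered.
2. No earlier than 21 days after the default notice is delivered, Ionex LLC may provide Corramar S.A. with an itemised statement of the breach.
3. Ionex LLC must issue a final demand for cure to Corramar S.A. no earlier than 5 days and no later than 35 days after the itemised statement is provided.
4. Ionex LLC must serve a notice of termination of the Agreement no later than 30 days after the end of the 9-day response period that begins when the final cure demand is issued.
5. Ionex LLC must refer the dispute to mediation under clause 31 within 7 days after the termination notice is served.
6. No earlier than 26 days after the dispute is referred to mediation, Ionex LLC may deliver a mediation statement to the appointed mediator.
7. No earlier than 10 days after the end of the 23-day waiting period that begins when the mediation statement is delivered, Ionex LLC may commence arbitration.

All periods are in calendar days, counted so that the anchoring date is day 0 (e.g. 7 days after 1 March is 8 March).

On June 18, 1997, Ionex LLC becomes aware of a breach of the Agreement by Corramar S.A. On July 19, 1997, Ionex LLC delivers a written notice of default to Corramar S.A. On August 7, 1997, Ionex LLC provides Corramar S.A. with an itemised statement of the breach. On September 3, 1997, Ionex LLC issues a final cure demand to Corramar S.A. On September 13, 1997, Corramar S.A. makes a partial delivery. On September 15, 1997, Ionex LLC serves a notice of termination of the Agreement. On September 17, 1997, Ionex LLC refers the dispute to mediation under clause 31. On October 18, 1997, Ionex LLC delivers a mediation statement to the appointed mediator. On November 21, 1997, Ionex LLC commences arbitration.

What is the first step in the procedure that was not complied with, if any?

Step 2

Step 1: the window is 8–32 days after June 18, 1997 (when the breach is discovered), so June 26, 1997 through July 20, 1997; July 19, 1997 falls inside that range.
Step 2: the earliest permitted date is 21 days after July 19, 1997 (when the default notice is delivered), i.e. August 9, 1997; done August 7, 1997 — 2 days too early.
No need to go further; step 2 was not satisfied.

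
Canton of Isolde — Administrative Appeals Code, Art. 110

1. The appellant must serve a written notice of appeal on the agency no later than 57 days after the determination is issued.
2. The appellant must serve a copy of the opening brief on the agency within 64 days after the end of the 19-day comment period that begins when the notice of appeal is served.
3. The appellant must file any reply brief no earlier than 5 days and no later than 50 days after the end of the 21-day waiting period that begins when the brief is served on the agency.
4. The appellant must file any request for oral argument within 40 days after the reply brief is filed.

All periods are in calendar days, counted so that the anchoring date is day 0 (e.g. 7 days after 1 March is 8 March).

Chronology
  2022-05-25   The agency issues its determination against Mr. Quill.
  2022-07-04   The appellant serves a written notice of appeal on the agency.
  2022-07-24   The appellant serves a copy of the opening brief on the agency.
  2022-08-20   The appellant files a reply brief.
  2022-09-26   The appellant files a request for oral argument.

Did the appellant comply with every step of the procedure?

Step 1: 57 days after 2022-05-25 (when the determination is issued) is 2022-07-21; 2022-07-04 is within that limit.
Step 2: 64 days after 2022-07-23 (end of the 19-day comment period, which began when the notice of appeal is served on 2022-07-04) is 2022-09-25; done 2022-07-24 — timely.
Step 3: the window is 5–50 days after 2022-08-14 (end of the 21-day waiting period, which began when the brief is served on the agency on 2022-07-24), so 2022-08-19 through 2022-10-03; 2022-08-20 falls inside that range.
Step 4: 40 days after 2022-08-20 (when the reply brief is filed) is 2022-09-29; 2022-09-26 is within that limit.

Yes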